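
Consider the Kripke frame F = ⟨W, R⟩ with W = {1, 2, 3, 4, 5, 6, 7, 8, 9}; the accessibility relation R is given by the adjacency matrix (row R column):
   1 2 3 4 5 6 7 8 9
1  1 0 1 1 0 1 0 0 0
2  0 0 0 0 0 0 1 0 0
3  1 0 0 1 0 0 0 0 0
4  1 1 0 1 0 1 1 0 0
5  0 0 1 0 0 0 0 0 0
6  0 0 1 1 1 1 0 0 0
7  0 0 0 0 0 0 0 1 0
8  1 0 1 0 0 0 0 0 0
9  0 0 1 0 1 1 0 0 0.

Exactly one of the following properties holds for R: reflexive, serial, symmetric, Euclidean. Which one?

Reflexive: no — 2 is not related to itself.
Serial: yes — every world has a successor (e.g. 1 R 1).
Symmetric: no — 1 R 6 but not 6 R 1.
Euclidean: no — 1 R 3 and 1 R 6, but not 3 R 6.
Only serial holds.

serial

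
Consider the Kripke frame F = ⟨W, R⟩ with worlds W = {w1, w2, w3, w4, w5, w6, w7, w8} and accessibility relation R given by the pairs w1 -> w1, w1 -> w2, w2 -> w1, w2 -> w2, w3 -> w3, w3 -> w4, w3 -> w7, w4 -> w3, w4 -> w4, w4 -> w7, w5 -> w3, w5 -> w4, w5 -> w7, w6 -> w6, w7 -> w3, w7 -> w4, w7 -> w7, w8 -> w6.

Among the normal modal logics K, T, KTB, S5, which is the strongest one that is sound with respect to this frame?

K

Reflexive (axiom T): no — w5 is not related to itself.
Symmetric (axiom B): no — w5 R w3 but not w3 R w5.
Euclidean (axiom 5): yes — any two successors of a common world are R-related.
So F validates K; T would additionally require R to be reflexive. The strongest is K.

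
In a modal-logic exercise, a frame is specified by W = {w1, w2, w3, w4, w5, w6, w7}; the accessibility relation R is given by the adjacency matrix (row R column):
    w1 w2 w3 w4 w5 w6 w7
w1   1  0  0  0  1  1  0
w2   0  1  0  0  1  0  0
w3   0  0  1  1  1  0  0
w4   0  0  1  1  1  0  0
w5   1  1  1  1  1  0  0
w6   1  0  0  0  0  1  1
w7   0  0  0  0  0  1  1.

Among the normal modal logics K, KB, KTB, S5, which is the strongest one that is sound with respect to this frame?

Symmetric (axiom B): yes — every pair in R has its reverse in R.
Reflexive (axiom T): yes — every world is R-related to itself.
Euclidean (axiom 5): no — w1 R w5 and w1 R w6, but not w5 R w6.
So F validates K, KB, KTB; S5 would additionally require R to be Euclidean. The strongest is KTB.

KTB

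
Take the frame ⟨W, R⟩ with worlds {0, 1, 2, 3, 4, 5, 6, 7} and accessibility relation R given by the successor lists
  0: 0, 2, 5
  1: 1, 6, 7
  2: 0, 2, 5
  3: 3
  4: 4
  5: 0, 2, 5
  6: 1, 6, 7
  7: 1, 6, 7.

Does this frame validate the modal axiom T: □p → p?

By correspondence theory, T is valid on a frame iff R is reflexive.
Reflexive: yes — every world is R-related to itself.

Yes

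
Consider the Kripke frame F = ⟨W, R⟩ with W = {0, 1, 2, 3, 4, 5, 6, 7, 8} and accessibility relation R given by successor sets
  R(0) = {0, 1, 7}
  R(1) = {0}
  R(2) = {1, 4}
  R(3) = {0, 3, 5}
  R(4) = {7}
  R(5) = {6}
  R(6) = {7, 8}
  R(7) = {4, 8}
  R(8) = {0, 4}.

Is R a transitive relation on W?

No

Transitive: no — 0 R 7 and 7 R 4, but not 0 R 4.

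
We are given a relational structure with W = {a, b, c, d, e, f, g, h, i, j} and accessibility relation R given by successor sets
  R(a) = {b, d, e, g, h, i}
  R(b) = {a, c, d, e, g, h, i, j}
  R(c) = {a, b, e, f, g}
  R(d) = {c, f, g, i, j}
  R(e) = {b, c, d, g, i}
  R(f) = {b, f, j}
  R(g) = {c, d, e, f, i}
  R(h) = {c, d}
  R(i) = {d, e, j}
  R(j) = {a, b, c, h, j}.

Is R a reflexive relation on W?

No

Reflexive: no — a is not related to itself.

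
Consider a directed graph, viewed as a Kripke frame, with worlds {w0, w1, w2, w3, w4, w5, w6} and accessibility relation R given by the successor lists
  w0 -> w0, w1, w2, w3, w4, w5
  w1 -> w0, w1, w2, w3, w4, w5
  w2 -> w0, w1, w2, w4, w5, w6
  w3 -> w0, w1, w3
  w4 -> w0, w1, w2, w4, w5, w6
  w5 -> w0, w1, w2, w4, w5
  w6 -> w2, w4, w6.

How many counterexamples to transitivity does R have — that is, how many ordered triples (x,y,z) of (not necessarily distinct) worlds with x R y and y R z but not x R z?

Enumerating: (w0,w2,w6), (w0,w4,w6), (w1,w2,w6), (w1,w4,w6), (w2,w0,w3), (w2,w1,w3), (w3,w0,w2), (w3,w0,w4), (w3,w0,w5), (w3,w1,w2), (w3,w1,w4), (w3,w1,w5), … and 12 more.
Total: 24.

24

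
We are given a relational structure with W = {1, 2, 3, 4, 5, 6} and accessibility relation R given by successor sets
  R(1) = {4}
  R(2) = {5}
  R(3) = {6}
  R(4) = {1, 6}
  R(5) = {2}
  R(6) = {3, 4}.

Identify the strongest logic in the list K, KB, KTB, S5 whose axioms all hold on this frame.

Symmetric (axiom B): yes — every pair in R has its reverse in R.
Reflexive (axiom T): no — 1 is not related to itself.
Euclidean (axiom 5): no — 4 R 1 and 4 R 6, but not 1 R 6.
So F validates K, KB; KTB would additionally require R to be reflexive. The strongest is KB.

KB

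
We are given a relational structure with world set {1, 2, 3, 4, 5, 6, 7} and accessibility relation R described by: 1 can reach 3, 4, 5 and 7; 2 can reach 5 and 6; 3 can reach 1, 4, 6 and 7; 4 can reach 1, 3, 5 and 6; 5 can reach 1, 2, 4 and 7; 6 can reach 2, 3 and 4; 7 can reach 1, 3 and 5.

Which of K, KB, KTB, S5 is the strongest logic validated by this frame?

KB

Symmetric (axiom B): yes — every pair in R has its reverse in R.
Reflexive (axiom T): no — 1 is not related to itself.
Euclidean (axiom 5): no — 1 R 3 and 1 R 5, but not 3 R 5.
So F validates K, KB; KTB would additionally require R to be reflexive. The strongest is KB.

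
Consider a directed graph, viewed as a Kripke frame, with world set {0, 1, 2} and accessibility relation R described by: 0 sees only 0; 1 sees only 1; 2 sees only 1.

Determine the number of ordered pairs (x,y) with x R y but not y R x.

1

Enumerating: (2,1).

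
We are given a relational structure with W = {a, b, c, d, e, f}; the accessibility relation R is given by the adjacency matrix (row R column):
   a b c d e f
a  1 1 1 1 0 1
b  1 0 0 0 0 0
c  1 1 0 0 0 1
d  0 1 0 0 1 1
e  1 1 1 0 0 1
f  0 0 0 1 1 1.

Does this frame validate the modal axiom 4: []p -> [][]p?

Axiom 4 corresponds to the accessibility relation being transitive.
Transitive: no — a R d and d R e, but not a R e.

No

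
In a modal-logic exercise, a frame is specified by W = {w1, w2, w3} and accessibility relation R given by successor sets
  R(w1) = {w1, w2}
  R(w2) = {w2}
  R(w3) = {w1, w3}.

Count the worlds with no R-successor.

0

R is serial; there are no such worlds.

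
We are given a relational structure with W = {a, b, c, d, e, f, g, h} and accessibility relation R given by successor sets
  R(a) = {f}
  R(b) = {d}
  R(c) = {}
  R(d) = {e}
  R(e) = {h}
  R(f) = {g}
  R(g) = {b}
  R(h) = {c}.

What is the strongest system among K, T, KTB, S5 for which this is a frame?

Reflexive (axiom T): no — a is not related to itself.
Symmetric (axiom B): no — a R f but not f R a.
Euclidean (axiom 5): no — a R f and a R f, but not f R f.
So F validates K; T would additionally require R to be reflexive. The strongest is K.

K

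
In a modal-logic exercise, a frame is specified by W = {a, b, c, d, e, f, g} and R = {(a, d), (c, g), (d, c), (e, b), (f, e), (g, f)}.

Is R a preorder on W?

No

Reflexive: no — a is not related to itself.
Transitive: no — a R d and d R c, but not a R c.
So R is not a preorder.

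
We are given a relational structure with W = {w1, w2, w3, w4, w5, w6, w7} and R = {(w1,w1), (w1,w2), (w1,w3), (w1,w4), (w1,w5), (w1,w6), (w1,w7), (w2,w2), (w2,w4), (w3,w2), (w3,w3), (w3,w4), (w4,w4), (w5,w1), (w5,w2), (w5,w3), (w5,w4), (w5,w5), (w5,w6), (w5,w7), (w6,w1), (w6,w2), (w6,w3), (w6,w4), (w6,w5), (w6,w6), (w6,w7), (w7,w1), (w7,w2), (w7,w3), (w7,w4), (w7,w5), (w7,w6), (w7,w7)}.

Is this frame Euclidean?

No

Euclidean: no — w1 R w2 and w1 R w3, but not w2 R w3.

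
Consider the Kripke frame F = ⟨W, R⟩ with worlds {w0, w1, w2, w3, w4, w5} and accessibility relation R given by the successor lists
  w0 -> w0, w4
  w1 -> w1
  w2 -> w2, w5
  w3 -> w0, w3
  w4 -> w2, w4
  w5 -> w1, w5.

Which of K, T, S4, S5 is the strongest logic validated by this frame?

Reflexive (axiom T): yes — every world is R-related to itself.
Transitive (axiom 4): no — w0 R w4 and w4 R w2, but not w0 R w2.
Euclidean (axiom 5): no — w0 R w4 and w0 R w0, but not w4 R w0.
So F validates K, T; S4 would additionally require R to be transitive. The strongest is T.

T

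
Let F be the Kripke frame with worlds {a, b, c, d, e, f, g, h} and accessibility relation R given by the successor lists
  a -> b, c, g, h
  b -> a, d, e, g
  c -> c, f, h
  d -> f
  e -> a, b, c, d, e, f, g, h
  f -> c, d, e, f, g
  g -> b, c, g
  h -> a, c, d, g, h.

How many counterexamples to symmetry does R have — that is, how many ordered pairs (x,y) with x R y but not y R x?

12

Enumerating: (a,c), (a,g), (b,d), (e,a), (e,c), (e,d), (e,g), (e,h), (f,g), (g,c), (h,d), (h,g).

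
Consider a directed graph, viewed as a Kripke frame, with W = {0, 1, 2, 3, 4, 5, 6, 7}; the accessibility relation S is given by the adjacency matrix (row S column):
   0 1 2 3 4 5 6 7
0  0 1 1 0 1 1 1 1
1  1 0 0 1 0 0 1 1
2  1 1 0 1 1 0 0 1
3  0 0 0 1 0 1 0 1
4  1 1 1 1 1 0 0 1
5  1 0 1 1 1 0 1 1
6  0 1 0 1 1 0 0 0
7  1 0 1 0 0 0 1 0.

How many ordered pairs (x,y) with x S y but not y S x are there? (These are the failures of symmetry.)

Enumerating: (0,6), (1,3), (1,7), (2,1), (2,3), (3,7), (4,1), (4,3), (4,7), (5,2), (5,4), (5,6), (5,7), (6,3), (6,4), (7,6).

16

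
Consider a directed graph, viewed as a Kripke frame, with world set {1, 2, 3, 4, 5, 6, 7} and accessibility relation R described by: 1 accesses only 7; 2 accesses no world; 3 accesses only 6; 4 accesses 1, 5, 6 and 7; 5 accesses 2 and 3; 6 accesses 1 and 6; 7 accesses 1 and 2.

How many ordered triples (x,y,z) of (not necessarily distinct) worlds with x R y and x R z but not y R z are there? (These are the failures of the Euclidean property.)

23

Enumerating: (1,7,7), (4,1,1), (4,1,5), (4,1,6), (4,5,1), (4,5,5), (4,5,6), (4,5,7), (4,6,5), (4,6,7), (4,7,5), (4,7,6), … and 11 more.
Total: 23.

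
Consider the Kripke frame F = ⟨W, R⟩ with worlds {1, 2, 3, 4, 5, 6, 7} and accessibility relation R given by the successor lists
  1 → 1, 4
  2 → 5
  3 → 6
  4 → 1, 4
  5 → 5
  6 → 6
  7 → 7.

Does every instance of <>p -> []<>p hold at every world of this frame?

Yes

The schema 5 characterises exactly the Euclidean frames.
Euclidean: yes — any two successors of a common world are R-related.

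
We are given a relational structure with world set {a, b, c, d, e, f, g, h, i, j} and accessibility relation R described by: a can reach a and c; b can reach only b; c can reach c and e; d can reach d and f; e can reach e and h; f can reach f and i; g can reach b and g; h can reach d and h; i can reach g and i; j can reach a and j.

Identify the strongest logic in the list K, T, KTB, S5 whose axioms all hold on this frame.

Reflexive (axiom T): yes — every world is R-related to itself.
Symmetric (axiom B): no — a R c but not c R a.
Euclidean (axiom 5): no — a R c and a R a, but not c R a.
So F validates K, T; KTB would additionally require R to be symmetric. The strongest is T.

T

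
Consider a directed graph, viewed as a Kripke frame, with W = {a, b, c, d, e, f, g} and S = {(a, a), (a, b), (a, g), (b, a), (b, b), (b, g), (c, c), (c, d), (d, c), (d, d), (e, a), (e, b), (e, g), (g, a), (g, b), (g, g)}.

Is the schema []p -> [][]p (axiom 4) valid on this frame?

By correspondence theory, 4 is valid on a frame iff S is transitive.
Transitive: yes — every two-step S-path is closed by a direct edge.

Yes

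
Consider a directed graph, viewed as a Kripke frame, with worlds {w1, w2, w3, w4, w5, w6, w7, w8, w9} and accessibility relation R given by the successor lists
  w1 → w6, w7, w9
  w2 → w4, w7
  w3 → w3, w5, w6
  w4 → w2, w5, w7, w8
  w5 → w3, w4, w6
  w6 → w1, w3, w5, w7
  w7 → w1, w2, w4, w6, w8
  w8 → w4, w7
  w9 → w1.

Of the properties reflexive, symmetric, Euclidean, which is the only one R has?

symmetric

Reflexive: no — w1 is not related to itself.
Symmetric: yes — every pair in R has its reverse in R.
Euclidean: no — w1 R w6 and w1 R w9, but not w6 R w9.
Only symmetric holds.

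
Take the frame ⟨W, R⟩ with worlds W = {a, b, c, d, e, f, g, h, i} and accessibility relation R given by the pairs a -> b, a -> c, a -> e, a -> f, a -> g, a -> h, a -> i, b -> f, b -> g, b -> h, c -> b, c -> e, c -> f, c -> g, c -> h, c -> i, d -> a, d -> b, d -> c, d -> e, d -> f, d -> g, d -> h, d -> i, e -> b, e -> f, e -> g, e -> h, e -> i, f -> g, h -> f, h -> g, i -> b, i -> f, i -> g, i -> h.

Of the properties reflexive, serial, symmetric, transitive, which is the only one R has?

transitive

Reflexive: no — a is not related to itself.
Serial: no — g has no R-successor.
Symmetric: no — a R b but not b R a.
Transitive: yes — every two-step R-path is closed by a direct edge.
Only transitive holds.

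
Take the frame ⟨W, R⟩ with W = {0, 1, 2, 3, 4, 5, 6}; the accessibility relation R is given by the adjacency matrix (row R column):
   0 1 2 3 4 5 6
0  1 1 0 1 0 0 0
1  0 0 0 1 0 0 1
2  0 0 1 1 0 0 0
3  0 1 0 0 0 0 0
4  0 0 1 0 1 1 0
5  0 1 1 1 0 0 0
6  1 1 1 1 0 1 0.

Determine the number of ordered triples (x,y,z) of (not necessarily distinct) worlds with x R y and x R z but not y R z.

34

Enumerating: (0,1,0), (0,1,1), (0,3,0), (0,3,3), (1,3,3), (1,3,6), (1,6,6), (2,3,2), (2,3,3), (3,1,1), (4,2,4), (4,2,5), … and 22 more.
Total: 34.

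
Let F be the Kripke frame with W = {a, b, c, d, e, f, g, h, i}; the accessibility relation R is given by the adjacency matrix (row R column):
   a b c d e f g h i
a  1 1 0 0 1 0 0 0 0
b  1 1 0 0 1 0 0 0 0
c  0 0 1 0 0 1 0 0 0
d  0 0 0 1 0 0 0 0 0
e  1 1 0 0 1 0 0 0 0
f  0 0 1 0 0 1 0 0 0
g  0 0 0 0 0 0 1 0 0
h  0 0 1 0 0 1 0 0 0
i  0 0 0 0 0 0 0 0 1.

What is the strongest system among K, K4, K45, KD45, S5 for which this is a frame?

KD45

Transitive (axiom 4): yes — every two-step R-path is closed by a direct edge.
Euclidean (axiom 5): yes — any two successors of a common world are R-related.
Serial (axiom D): yes — every world has a successor (e.g. a R a).
Reflexive (axiom T): no — h is not related to itself.
So F validates K, K4, K45, KD45; S5 would additionally require R to be reflexive. The strongest is KD45.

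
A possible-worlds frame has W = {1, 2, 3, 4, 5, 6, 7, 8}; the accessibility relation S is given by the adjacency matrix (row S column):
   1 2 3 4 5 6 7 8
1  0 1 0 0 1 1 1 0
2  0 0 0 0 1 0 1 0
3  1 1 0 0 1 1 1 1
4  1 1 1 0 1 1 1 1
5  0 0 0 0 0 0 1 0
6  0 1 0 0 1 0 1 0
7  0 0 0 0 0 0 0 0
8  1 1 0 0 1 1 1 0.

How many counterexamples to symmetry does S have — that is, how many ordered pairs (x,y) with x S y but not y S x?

Enumerating: (1,2), (1,5), (1,6), (1,7), (2,5), (2,7), (3,1), (3,2), (3,5), (3,6), (3,7), (3,8), … and 16 more.
Total: 28.

28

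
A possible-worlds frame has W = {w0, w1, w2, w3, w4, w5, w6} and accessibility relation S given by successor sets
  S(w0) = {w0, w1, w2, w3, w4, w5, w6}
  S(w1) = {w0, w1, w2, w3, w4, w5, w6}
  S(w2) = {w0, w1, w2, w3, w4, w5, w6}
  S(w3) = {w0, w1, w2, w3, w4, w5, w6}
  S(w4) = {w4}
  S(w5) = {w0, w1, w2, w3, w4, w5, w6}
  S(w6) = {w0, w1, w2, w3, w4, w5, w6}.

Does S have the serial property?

Serial: yes — every world has a successor (e.g. w0 S w0).

Yes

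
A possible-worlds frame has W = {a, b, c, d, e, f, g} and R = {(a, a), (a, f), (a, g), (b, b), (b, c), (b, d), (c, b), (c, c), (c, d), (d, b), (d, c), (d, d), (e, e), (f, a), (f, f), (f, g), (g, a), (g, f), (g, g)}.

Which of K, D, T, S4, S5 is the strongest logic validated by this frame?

S5

Serial (axiom D): yes — every world has a successor (e.g. a R a).
Reflexive (axiom T): yes — every world is R-related to itself.
Transitive (axiom 4): yes — every two-step R-path is closed by a direct edge.
Euclidean (axiom 5): yes — any two successors of a common world are R-related.
So F validates K, D, T, S4, S5. The strongest is S5.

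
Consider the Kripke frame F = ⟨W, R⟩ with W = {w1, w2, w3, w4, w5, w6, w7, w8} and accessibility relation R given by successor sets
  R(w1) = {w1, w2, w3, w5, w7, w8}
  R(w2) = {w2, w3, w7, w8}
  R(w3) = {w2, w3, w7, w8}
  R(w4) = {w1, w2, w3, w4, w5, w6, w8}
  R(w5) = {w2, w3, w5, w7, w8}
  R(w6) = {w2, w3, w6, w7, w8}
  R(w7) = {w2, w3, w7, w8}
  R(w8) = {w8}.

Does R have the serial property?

Yes

Serial: yes — every world has a successor (e.g. w1 R w1).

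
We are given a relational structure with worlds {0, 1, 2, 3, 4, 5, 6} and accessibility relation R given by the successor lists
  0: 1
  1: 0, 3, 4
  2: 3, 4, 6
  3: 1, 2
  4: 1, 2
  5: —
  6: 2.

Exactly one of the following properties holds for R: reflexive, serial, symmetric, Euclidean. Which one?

symmetric

Reflexive: no — 0 is not related to itself.
Serial: no — 5 has no R-successor.
Symmetric: yes — every pair in R has its reverse in R.
Euclidean: no — 1 R 0 and 1 R 3, but not 0 R 3.
Only symmetric holds.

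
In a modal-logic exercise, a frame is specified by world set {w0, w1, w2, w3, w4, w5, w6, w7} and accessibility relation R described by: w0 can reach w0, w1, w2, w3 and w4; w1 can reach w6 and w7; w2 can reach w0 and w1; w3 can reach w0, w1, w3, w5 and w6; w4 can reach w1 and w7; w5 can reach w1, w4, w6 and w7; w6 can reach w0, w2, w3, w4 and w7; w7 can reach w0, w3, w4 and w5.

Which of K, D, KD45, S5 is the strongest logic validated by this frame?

D

Serial (axiom D): yes — every world has a successor (e.g. w0 R w0).
Euclidean (axiom 5): no — w0 R w1 and w0 R w2, but not w1 R w2.
Transitive (axiom 4): no — w0 R w1 and w1 R w6, but not w0 R w6.
Reflexive (axiom T): no — w1 is not related to itself.
So F validates K, D; KD45 would additionally require R to be Euclidean and transitive. The strongest is D.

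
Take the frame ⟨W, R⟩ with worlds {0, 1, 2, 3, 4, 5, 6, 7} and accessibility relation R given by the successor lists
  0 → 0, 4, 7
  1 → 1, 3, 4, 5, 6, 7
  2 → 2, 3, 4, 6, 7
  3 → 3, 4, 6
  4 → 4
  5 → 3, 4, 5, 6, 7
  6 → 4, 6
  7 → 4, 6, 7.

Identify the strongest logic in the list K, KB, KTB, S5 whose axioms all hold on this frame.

K

Symmetric (axiom B): no — 0 R 4 but not 4 R 0.
Reflexive (axiom T): yes — every world is R-related to itself.
Euclidean (axiom 5): no — 0 R 4 and 0 R 7, but not 4 R 7.
So F validates K; KB would additionally require R to be symmetric. The strongest is K.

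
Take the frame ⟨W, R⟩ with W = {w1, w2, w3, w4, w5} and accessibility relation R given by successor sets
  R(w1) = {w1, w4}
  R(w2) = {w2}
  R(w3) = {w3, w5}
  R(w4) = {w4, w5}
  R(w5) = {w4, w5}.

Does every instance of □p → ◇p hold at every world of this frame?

Yes

By correspondence theory, D is valid on a frame iff R is serial.
Serial: yes — every world has a successor (e.g. w1 R w1).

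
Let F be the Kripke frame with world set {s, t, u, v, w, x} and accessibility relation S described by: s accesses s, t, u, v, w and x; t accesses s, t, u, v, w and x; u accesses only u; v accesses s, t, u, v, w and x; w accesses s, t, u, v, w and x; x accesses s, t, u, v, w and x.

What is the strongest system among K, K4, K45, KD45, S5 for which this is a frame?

Transitive (axiom 4): yes — every two-step S-path is closed by a direct edge.
Euclidean (axiom 5): no — s S u and s S t, but not u S t.
Serial (axiom D): yes — every world has a successor (e.g. s S s).
Reflexive (axiom T): yes — every world is S-related to itself.
So F validates K, K4; K45 would additionally require S to be Euclidean. The strongest is K4.

K4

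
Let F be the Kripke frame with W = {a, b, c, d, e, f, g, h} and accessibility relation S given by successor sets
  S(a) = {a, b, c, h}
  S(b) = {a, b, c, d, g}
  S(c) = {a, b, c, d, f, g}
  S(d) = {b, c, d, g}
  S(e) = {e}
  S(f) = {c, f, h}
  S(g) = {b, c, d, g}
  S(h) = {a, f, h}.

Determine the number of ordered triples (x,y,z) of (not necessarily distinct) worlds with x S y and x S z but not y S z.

Enumerating: (a,b,h), (a,c,h), (a,h,b), (a,h,c), (b,a,d), (b,a,g), (b,d,a), (b,g,a), (c,a,d), (c,a,f), (c,a,g), (c,b,f), … and 12 more.
Total: 24.

24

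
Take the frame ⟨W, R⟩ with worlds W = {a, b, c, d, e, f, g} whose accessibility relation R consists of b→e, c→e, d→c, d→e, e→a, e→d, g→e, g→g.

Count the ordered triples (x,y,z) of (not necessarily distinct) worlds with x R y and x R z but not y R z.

11

Enumerating: (b,e,e), (c,e,e), (d,c,c), (d,e,c), (d,e,e), (e,a,a), (e,a,d), (e,d,a), (e,d,d), (g,e,e), (g,e,g).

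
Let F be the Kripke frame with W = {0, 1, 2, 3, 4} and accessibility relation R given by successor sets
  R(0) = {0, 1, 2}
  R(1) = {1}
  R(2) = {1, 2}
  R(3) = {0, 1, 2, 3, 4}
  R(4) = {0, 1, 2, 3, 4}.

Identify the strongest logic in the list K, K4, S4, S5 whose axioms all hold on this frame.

S4

Transitive (axiom 4): yes — every two-step R-path is closed by a direct edge.
Reflexive (axiom T): yes — every world is R-related to itself.
Euclidean (axiom 5): no — 0 R 1 and 0 R 2, but not 1 R 2.
So F validates K, K4, S4; S5 would additionally require R to be Euclidean. The strongest is S4.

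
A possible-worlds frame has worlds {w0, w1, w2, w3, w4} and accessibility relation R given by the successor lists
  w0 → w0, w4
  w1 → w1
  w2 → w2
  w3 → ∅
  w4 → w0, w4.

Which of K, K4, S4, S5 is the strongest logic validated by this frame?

K4

Transitive (axiom 4): yes — every two-step R-path is closed by a direct edge.
Reflexive (axiom T): no — w3 is not related to itself.
Euclidean (axiom 5): yes — any two successors of a common world are R-related.
So F validates K, K4; S4 would additionally require R to be reflexive. The strongest is K4.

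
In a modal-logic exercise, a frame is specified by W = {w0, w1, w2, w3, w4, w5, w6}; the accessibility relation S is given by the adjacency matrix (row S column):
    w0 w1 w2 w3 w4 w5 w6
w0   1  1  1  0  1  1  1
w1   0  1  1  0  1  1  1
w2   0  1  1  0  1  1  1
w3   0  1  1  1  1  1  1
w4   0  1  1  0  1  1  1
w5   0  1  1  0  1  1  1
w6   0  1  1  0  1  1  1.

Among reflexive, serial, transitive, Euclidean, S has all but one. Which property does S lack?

Reflexive: yes — every world is S-related to itself.
Serial: yes — every world has a successor (e.g. w0 S w0).
Transitive: yes — every two-step S-path is closed by a direct edge.
Euclidean: no — w0 S w1 and w0 S w0, but not w1 S w0.
Only Euclidean fails.

Euclidean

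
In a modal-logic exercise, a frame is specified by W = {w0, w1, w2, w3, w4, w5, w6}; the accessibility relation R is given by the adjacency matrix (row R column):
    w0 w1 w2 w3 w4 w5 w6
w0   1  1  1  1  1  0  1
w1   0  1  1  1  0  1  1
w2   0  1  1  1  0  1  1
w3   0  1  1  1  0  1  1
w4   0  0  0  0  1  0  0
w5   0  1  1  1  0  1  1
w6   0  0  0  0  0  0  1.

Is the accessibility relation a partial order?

Reflexive: yes — every world is R-related to itself.
Transitive: no — w0 R w1 and w1 R w5, but not w0 R w5.
Antisymmetric: no — w1 R w2 and w2 R w1 with w1 ≠ w2.
So R is not a partial order.

No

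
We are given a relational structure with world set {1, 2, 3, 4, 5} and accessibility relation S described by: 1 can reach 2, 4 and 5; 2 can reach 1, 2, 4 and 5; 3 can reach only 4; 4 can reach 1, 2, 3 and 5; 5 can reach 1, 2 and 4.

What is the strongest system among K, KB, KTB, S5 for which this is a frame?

Symmetric (axiom B): yes — every pair in S has its reverse in S.
Reflexive (axiom T): no — 1 is not related to itself.
Euclidean (axiom 5): no — 4 S 1 and 4 S 3, but not 1 S 3.
So F validates K, KB; KTB would additionally require S to be reflexive. The strongest is KB.

KB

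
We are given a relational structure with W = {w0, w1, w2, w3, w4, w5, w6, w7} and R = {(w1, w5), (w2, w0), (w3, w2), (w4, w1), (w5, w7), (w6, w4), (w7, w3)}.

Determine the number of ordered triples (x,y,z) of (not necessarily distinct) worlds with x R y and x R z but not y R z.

Enumerating: (w1,w5,w5), (w2,w0,w0), (w3,w2,w2), (w4,w1,w1), (w5,w7,w7), (w6,w4,w4), (w7,w3,w3).

7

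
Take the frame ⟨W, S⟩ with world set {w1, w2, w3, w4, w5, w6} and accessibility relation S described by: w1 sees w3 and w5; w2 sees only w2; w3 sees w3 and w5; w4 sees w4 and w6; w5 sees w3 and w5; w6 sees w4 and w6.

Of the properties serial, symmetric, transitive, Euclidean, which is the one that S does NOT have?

symmetric

Serial: yes — every world has a successor (e.g. w1 S w3).
Symmetric: no — w1 S w3 but not w3 S w1.
Transitive: yes — every two-step S-path is closed by a direct edge.
Euclidean: yes — any two successors of a common world are S-related.
Only symmetric fails.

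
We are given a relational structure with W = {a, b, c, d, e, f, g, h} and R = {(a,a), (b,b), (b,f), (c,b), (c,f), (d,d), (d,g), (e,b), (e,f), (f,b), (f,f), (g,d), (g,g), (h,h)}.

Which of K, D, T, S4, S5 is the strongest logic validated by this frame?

Serial (axiom D): yes — every world has a successor (e.g. a R a).
Reflexive (axiom T): no — c is not related to itself.
Transitive (axiom 4): yes — every two-step R-path is closed by a direct edge.
Euclidean (axiom 5): yes — any two successors of a common world are R-related.
So F validates K, D; T would additionally require R to be reflexive. The strongest is D.

D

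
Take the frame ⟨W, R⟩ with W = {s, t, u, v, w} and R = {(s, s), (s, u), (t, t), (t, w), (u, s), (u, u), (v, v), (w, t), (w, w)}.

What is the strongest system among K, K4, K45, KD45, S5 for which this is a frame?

Transitive (axiom 4): yes — every two-step R-path is closed by a direct edge.
Euclidean (axiom 5): yes — any two successors of a common world are R-related.
Serial (axiom D): yes — every world has a successor (e.g. s R s).
Reflexive (axiom T): yes — every world is R-related to itself.
So F validates K, K4, K45, KD45, S5. The strongest is S5.

S5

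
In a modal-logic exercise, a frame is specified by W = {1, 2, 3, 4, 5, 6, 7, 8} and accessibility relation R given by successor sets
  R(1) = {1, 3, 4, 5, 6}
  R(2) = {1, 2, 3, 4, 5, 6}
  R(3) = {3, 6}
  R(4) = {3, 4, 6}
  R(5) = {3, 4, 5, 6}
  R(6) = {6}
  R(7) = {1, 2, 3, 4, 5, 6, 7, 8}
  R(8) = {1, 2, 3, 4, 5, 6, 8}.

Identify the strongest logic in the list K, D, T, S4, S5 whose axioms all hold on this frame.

Serial (axiom D): yes — every world has a successor (e.g. 1 R 1).
Reflexive (axiom T): yes — every world is R-related to itself.
Transitive (axiom 4): yes — every two-step R-path is closed by a direct edge.
Euclidean (axiom 5): no — 1 R 3 and 1 R 4, but not 3 R 4.
So F validates K, D, T, S4; S5 would additionally require R to be Euclidean. The strongest is S4.

S4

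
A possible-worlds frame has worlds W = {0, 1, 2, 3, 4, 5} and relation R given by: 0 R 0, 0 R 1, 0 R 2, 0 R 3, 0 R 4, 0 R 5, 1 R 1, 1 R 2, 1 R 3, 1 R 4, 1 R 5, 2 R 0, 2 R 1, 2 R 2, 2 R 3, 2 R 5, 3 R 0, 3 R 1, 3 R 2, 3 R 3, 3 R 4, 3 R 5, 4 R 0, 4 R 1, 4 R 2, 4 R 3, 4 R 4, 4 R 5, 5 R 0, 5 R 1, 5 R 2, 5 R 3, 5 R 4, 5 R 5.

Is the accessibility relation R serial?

Yes

Serial: yes — every world has a successor (e.g. 0 R 0).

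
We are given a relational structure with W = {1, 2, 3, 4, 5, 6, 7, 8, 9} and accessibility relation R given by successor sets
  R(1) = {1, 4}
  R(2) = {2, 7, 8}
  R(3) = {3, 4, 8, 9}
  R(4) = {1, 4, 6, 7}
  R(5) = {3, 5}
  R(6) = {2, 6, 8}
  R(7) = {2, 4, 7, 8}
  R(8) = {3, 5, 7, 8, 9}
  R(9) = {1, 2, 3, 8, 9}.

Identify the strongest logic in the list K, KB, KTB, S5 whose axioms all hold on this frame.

K

Symmetric (axiom B): no — 2 R 8 but not 8 R 2.
Reflexive (axiom T): yes — every world is R-related to itself.
Euclidean (axiom 5): no — 3 R 4 and 3 R 8, but not 4 R 8.
So F validates K; KB would additionally require R to be symmetric. The strongest is K.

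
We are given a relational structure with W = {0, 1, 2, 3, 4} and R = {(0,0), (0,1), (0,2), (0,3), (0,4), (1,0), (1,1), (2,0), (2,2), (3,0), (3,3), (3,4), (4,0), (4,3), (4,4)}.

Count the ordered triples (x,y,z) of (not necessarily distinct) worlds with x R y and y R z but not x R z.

Enumerating: (1,0,2), (1,0,3), (1,0,4), (2,0,1), (2,0,3), (2,0,4), (3,0,1), (3,0,2), (4,0,1), (4,0,2).

10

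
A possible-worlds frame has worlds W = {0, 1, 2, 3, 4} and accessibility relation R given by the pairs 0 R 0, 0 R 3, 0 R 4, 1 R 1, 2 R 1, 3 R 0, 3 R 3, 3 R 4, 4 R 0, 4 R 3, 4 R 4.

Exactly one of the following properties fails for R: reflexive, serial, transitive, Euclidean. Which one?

reflexive

Reflexive: no — 2 is not related to itself.
Serial: yes — every world has a successor (e.g. 0 R 0).
Transitive: yes — every two-step R-path is closed by a direct edge.
Euclidean: yes — any two successors of a common world are R-related.
Only reflexive fails.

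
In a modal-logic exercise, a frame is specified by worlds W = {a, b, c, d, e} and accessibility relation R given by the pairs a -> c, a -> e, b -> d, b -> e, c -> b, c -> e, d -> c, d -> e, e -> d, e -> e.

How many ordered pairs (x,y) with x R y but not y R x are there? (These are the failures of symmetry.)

Enumerating: (a,c), (a,e), (b,d), (b,e), (c,b), (c,e), (d,c).

7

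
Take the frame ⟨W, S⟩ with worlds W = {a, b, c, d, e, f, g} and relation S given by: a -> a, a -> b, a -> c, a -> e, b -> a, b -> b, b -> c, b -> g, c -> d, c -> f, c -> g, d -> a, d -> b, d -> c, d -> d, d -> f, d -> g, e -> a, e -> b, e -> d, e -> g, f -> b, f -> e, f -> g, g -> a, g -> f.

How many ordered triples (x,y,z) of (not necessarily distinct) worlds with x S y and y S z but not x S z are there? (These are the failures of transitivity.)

36

Enumerating: (a,b,g), (a,c,d), (a,c,f), (a,c,g), (a,e,d), (a,e,g), (b,a,e), (b,c,d), (b,c,f), (b,g,f), (c,d,a), (c,d,b), … and 24 more.
Total: 36.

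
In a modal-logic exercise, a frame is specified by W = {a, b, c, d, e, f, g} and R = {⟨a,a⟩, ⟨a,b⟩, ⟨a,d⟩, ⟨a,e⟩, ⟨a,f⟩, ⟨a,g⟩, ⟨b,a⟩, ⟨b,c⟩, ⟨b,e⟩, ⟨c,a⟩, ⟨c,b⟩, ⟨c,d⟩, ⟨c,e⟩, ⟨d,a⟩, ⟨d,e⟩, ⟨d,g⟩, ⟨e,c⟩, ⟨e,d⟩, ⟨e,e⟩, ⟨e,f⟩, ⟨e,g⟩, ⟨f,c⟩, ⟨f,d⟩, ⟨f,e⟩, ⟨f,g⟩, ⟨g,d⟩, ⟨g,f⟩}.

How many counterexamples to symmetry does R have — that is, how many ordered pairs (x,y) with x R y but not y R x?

Enumerating: (a,e), (a,f), (a,g), (b,e), (c,a), (c,d), (e,g), (f,c), (f,d).

9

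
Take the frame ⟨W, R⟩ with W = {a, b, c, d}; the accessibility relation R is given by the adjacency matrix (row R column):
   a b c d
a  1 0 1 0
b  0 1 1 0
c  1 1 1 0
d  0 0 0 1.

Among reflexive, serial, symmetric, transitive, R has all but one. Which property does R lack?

transitive

Reflexive: yes — every world is R-related to itself.
Serial: yes — every world has a successor (e.g. a R a).
Symmetric: yes — every pair in R has its reverse in R.
Transitive: no — a R c and c R b, but not a R b.
Only transitive fails.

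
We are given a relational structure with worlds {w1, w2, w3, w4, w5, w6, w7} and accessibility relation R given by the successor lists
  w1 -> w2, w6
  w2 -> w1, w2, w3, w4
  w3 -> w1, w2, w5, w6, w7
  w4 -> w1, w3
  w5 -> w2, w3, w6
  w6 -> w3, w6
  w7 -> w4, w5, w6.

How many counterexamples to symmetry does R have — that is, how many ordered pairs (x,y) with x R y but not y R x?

11

Enumerating: (w1,w6), (w2,w4), (w3,w1), (w3,w7), (w4,w1), (w4,w3), (w5,w2), (w5,w6), (w7,w4), (w7,w5), (w7,w6).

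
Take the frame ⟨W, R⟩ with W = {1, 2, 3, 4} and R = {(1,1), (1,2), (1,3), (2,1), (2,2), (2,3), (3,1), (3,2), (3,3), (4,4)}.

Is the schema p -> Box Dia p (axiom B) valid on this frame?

The schema B characterises exactly the symmetric frames.
Symmetric: yes — every pair in R has its reverse in R.

Yes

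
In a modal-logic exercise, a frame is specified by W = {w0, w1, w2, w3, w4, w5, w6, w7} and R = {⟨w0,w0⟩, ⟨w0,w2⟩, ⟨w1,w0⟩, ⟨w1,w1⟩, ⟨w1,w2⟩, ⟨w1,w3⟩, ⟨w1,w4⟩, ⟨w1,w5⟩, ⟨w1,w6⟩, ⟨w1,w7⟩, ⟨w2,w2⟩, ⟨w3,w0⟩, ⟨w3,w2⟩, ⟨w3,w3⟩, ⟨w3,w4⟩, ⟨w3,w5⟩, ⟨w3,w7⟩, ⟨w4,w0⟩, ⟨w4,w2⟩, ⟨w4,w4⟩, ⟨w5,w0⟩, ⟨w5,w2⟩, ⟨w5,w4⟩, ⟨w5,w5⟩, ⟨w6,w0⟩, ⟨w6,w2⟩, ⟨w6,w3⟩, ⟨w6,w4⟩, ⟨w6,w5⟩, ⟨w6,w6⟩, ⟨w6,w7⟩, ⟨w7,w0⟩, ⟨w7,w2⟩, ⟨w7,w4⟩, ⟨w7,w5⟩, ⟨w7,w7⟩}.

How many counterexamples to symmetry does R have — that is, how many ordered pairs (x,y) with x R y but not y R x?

Enumerating: (w0,w2), (w1,w0), (w1,w2), (w1,w3), (w1,w4), (w1,w5), (w1,w6), (w1,w7), (w3,w0), (w3,w2), (w3,w4), (w3,w5), … and 16 more.
Total: 28.

28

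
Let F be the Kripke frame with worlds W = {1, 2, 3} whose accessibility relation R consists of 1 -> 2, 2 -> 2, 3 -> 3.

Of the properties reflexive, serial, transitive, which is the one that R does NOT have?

Reflexive: no — 1 is not related to itself.
Serial: yes — every world has a successor (e.g. 1 R 2).
Transitive: yes — every two-step R-path is closed by a direct edge.
Only reflexive fails.

reflexive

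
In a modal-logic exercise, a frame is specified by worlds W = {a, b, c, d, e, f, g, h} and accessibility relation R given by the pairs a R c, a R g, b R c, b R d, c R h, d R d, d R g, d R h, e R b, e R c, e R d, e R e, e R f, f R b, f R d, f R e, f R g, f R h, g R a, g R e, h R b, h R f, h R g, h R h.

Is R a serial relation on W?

Yes

Serial: yes — every world has a successor (e.g. a R c).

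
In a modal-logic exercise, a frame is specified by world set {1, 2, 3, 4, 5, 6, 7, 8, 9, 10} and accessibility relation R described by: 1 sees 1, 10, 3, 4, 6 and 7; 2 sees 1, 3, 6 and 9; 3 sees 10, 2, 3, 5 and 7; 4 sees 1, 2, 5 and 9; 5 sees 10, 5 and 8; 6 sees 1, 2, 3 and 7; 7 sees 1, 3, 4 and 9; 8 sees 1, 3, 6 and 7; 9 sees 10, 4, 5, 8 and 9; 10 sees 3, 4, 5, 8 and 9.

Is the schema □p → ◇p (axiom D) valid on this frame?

Yes

The schema D characterises exactly the serial frames.
Serial: yes — every world has a successor (e.g. 1 R 1).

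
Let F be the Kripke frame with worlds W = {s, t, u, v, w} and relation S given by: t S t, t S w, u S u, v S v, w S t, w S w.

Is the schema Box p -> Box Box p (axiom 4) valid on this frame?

By correspondence theory, 4 is valid on a frame iff S is transitive.
Transitive: yes — every two-step S-path is closed by a direct edge.

Yes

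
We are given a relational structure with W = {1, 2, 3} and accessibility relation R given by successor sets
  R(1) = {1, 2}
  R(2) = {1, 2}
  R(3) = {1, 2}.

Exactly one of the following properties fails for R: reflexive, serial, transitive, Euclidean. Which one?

Reflexive: no — 3 is not related to itself.
Serial: yes — every world has a successor (e.g. 1 R 1).
Transitive: yes — every two-step R-path is closed by a direct edge.
Euclidean: yes — any two successors of a common world are R-related.
Only reflexive fails.

reflexive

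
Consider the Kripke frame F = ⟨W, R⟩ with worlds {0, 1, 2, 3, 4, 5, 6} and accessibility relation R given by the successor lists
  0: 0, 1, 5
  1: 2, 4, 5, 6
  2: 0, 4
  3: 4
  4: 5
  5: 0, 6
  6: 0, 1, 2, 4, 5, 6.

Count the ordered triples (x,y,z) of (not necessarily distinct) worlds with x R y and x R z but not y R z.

37

Enumerating: (0,1,0), (0,1,1), (0,5,1), (0,5,5), (1,2,2), (1,2,5), (1,2,6), (1,4,2), (1,4,4), (1,4,6), (1,5,2), (1,5,4), … and 25 more.
Total: 37.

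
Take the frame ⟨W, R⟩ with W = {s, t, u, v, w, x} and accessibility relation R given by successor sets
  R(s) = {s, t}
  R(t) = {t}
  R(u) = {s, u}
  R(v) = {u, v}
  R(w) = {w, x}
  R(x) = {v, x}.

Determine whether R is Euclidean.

Euclidean: no — s R t and s R s, but not t R s.

No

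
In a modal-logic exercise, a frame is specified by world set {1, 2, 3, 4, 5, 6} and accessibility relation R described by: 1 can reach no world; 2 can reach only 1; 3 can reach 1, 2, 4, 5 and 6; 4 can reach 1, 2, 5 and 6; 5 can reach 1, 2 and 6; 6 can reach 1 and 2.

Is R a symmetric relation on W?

Symmetric: no — 2 R 1 but not 1 R 2.

No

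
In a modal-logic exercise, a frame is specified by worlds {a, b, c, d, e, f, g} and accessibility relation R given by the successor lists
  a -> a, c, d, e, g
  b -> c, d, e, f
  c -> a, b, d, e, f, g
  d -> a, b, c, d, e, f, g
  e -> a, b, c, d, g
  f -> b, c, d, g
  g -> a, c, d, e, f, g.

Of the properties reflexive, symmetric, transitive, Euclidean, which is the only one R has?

Reflexive: no — b is not related to itself.
Symmetric: yes — every pair in R has its reverse in R.
Transitive: no — a R c and c R b, but not a R b.
Euclidean: no — b R e and b R f, but not e R f.
Only symmetric holds.

symmetric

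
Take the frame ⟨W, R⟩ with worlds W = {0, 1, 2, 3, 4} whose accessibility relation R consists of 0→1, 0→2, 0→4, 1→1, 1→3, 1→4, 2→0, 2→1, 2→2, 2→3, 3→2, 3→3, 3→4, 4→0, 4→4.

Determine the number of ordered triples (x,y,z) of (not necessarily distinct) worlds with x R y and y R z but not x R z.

14

Enumerating: (0,1,3), (0,2,0), (0,2,3), (0,4,0), (1,3,2), (1,4,0), (2,0,4), (2,1,4), (2,3,4), (3,2,0), (3,2,1), (3,4,0), (4,0,1), (4,0,2).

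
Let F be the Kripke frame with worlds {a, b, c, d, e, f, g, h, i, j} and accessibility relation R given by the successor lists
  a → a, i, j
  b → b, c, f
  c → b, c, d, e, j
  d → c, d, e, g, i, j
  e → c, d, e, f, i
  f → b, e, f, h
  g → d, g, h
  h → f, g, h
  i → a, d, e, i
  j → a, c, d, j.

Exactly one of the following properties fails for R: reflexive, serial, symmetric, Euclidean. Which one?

Reflexive: yes — every world is R-related to itself.
Serial: yes — every world has a successor (e.g. a R a).
Symmetric: yes — every pair in R has its reverse in R.
Euclidean: no — a R i and a R j, but not i R j.
Only Euclidean fails.

Euclidean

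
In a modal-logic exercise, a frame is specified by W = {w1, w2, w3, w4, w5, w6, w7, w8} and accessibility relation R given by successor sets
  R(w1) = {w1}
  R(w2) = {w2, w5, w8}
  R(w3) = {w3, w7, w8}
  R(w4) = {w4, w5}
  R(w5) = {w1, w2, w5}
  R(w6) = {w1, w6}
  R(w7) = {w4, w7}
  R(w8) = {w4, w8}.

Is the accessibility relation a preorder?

Reflexive: yes — every world is R-related to itself.
Transitive: no — w2 R w5 and w5 R w1, but not w2 R w1.
So R is not a preorder.

No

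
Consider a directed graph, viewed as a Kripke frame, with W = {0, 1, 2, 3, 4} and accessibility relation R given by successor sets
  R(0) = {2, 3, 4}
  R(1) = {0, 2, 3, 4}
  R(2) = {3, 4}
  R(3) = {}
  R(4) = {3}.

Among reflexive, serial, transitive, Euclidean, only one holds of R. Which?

Reflexive: no — 0 is not related to itself.
Serial: no — 3 has no R-successor.
Transitive: yes — every two-step R-path is closed by a direct edge.
Euclidean: no — 0 R 3 and 0 R 2, but not 3 R 2.
Only transitive holds.

transitive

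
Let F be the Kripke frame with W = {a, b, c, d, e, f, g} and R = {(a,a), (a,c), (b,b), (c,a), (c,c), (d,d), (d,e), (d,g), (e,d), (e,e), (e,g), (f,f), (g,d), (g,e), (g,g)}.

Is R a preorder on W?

Reflexive: yes — every world is R-related to itself.
Transitive: yes — every two-step R-path is closed by a direct edge.
So R is a preorder.

Yes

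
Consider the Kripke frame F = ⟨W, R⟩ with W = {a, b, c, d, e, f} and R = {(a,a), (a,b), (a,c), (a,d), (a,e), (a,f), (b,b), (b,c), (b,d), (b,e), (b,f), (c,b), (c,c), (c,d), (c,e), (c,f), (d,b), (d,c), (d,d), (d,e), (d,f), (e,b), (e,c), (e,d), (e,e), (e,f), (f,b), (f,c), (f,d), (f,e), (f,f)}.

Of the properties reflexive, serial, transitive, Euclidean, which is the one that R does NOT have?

Euclidean

Reflexive: yes — every world is R-related to itself.
Serial: yes — every world has a successor (e.g. a R a).
Transitive: yes — every two-step R-path is closed by a direct edge.
Euclidean: no — a R b and a R a, but not b R a.
Only Euclidean fails.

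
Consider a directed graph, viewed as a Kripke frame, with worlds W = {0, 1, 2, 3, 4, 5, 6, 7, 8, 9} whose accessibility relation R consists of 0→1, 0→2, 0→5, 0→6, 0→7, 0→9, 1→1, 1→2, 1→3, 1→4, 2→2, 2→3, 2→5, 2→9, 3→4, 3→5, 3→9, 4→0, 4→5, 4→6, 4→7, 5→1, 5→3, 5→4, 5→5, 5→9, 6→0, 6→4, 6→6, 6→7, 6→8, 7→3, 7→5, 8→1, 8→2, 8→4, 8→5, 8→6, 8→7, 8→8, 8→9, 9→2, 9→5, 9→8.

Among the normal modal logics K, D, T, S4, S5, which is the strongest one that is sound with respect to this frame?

Serial (axiom D): yes — every world has a successor (e.g. 0 R 1).
Reflexive (axiom T): no — 0 is not related to itself.
Transitive (axiom 4): no — 0 R 1 and 1 R 3, but not 0 R 3.
Euclidean (axiom 5): no — 0 R 1 and 0 R 5, but not 1 R 5.
So F validates K, D; T would additionally require R to be reflexive. The strongest is D.

D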